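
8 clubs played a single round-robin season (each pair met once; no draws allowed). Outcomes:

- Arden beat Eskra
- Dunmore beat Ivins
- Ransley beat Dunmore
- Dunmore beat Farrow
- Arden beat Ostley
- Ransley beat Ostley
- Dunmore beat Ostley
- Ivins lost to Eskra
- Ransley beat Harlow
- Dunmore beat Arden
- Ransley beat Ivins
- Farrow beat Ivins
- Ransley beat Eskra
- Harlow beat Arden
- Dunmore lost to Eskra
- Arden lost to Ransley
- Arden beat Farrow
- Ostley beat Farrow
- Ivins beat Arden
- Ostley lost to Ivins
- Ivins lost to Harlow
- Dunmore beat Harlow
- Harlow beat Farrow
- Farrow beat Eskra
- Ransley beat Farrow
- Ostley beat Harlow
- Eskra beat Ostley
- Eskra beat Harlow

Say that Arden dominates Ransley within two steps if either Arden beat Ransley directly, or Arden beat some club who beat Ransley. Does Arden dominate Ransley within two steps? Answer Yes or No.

No

Arden did not beat Ransley directly.
Arden beat Eskra, Ostley, Farrow, but each of them lost to Ransley. No two-step path.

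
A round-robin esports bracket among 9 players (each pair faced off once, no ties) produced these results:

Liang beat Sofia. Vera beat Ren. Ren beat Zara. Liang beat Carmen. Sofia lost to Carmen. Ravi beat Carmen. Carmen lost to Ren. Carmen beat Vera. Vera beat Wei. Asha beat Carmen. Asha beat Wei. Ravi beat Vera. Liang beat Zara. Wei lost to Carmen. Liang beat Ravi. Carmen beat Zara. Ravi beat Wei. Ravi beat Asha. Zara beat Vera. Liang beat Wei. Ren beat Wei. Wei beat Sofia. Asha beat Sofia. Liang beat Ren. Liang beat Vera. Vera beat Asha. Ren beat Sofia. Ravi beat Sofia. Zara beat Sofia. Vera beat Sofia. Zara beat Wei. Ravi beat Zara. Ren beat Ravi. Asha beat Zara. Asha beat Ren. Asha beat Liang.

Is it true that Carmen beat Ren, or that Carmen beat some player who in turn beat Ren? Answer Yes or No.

Yes

Carmen did not beat Ren directly.
Carmen beat Vera, Zara, Sofia, Wei. Of those, Vera beat Ren.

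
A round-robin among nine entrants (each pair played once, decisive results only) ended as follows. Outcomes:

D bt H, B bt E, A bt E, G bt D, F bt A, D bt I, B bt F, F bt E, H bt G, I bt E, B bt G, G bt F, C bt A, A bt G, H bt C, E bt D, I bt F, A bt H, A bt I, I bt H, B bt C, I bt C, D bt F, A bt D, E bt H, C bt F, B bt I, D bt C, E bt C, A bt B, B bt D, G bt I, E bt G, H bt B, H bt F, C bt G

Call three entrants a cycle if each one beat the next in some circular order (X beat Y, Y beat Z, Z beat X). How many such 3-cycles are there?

Win totals: A 6, B 6, C 3, D 4, E 4, F 2, G 3, H 4, I 4.
An entrant with w wins dominates both others in C(w,2) triples; summing gives 15 + 15 + 3 + 6 + 6 + 1 + 3 + 6 + 6 = 61 transitive triples.
Total triples C(9,3) = 84, so cyclic triples = 84 − 61 = 23.

23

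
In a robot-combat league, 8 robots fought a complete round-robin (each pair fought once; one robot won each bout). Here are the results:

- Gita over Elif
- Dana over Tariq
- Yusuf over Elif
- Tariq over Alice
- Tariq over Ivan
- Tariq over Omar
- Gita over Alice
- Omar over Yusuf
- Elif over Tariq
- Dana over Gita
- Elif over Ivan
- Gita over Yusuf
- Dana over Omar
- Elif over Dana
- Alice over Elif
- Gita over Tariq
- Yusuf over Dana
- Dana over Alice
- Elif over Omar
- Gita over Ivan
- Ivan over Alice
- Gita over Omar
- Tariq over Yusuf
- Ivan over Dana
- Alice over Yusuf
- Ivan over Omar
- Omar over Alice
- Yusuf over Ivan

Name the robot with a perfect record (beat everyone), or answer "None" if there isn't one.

Highest win total is Gita with 6 (out of 7 possible).
Gita lost to Dana, so no robot went undefeated.

None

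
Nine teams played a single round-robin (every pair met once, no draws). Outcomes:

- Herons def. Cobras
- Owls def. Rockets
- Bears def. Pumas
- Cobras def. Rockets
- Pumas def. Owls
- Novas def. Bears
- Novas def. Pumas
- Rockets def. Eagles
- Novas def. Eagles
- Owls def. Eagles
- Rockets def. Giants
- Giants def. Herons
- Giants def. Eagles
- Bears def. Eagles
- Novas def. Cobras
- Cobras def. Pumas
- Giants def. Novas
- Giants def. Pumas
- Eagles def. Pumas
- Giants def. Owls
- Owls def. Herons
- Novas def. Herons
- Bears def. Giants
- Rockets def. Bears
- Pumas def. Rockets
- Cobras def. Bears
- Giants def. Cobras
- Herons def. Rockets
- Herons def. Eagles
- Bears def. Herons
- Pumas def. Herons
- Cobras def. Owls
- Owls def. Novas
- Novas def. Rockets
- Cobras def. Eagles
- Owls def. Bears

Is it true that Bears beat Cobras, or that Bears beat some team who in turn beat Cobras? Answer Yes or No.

Bears did not beat Cobras directly.
Bears beat Herons, Eagles, Pumas, Giants. Of those, Herons beat Cobras.

Yes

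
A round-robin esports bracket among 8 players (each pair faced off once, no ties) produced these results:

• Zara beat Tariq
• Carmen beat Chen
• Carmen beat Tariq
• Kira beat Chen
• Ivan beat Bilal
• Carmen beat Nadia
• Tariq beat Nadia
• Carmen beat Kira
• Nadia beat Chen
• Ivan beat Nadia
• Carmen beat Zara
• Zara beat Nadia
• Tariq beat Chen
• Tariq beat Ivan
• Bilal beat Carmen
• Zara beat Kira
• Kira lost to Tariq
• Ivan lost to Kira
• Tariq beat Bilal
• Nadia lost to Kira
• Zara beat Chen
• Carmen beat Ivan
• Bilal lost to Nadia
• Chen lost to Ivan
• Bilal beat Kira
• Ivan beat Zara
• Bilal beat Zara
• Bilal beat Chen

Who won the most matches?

Carmen

Win totals: Carmen 6, Chen 0, Ivan 4, Bilal 4, Kira 3, Zara 4, Tariq 5, Nadia 2.
Carmen leads with 6 wins (next highest: 5).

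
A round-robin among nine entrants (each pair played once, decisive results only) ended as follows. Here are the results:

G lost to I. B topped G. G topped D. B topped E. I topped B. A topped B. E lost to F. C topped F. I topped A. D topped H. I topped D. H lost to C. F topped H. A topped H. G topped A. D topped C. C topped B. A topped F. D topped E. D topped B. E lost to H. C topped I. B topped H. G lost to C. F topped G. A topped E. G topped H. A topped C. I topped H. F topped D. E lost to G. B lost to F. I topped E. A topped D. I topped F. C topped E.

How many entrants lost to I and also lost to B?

3

I beat: A, B, D, E, F, G, H.
B beat: E, G, H.
Both beat: E, G, H — 3.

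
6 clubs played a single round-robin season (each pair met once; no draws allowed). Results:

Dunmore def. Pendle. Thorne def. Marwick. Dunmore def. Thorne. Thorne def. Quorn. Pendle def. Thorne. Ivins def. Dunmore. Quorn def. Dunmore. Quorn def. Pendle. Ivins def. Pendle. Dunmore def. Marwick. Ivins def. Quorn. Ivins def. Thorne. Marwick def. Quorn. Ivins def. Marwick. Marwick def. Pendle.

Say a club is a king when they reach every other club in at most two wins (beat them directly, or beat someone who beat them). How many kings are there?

Quorn cannot reach Ivins in two steps.
Ivins reaches everyone (king).
Thorne cannot reach Ivins in two steps.
Pendle cannot reach Ivins, Dunmore in two steps.
Marwick cannot reach Ivins in two steps.
Dunmore cannot reach Ivins in two steps.
Kings: Ivins — 1.

1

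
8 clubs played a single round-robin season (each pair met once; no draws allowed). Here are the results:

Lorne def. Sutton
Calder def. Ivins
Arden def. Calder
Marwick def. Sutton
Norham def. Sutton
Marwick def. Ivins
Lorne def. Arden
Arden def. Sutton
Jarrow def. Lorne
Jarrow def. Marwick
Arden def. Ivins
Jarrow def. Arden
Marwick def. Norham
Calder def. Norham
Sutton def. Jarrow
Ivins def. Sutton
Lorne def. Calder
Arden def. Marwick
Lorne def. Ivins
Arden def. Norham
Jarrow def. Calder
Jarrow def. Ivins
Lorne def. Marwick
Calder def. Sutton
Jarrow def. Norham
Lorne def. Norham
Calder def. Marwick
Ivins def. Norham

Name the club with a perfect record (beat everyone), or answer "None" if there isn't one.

None

Highest win total is Lorne with 6 (out of 7 possible).
Lorne lost to Jarrow, so no club went undefeated.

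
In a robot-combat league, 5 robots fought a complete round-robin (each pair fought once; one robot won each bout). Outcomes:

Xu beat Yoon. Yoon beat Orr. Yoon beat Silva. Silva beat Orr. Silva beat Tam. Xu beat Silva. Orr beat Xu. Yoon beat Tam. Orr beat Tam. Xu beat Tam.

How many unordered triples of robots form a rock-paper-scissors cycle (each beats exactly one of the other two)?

Win totals: Xu 3, Orr 2, Silva 2, Yoon 3, Tam 0.
A robot with w wins dominates both others in C(w,2) triples; summing gives 3 + 1 + 1 + 3 + 0 = 8 transitive triples.
Total triples C(5,3) = 10, so cyclic triples = 10 − 8 = 2.

2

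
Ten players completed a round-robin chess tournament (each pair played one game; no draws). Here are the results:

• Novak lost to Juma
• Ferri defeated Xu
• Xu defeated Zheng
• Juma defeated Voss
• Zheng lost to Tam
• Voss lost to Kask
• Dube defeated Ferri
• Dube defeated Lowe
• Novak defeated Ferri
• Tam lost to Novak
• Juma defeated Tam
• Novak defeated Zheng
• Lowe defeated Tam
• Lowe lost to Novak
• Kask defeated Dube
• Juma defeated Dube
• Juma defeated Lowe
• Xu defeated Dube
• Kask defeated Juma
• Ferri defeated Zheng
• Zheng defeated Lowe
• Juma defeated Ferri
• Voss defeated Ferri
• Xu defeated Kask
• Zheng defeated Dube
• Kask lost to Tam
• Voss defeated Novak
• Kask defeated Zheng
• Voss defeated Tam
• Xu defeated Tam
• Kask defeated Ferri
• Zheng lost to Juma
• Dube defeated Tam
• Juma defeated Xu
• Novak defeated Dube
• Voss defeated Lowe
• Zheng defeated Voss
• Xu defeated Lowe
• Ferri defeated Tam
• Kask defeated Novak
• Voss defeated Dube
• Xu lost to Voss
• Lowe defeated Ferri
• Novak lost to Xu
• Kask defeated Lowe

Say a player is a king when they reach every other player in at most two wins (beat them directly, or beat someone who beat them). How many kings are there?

Kask reaches everyone (king).
Novak cannot reach Juma in two steps.
Tam cannot reach Xu in two steps.
Dube cannot reach Novak, Voss, Juma in two steps.
Ferri cannot reach Juma in two steps.
Lowe cannot reach Novak, Dube, Voss, Juma in two steps.
Zheng cannot reach Kask, Juma in two steps.
Voss cannot reach Juma in two steps.
Juma reaches everyone (king).
Xu reaches everyone (king).
Kings: Kask, Juma, Xu — 3.

3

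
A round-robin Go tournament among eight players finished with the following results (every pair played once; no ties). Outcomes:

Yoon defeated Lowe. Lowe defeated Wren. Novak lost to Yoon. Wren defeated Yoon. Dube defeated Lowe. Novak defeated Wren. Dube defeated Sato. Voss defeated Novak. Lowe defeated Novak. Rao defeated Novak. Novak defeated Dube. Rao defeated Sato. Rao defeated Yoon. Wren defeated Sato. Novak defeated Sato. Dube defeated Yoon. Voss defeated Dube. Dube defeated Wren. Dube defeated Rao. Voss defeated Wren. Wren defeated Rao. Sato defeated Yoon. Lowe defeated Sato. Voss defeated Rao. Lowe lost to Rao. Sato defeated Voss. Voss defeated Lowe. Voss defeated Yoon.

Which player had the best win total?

Voss

Win totals: Rao 4, Yoon 2, Voss 6, Wren 3, Lowe 3, Novak 3, Dube 5, Sato 2.
Voss leads with 6 wins (next highest: 5).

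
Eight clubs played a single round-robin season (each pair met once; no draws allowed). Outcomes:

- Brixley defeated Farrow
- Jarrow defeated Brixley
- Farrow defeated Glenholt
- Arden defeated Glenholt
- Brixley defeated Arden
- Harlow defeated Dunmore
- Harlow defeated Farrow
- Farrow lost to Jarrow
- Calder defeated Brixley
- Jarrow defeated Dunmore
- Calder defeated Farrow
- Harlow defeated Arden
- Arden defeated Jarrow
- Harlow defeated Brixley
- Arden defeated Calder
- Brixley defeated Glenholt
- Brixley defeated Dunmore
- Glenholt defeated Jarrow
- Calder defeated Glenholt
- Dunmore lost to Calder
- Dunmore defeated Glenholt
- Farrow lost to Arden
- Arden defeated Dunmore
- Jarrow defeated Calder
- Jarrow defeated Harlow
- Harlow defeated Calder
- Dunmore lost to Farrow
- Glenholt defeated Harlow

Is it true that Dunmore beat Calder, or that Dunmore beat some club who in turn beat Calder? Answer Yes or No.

Dunmore did not beat Calder directly.
Dunmore beat Glenholt, but each of them lost to Calder. No two-step path.

No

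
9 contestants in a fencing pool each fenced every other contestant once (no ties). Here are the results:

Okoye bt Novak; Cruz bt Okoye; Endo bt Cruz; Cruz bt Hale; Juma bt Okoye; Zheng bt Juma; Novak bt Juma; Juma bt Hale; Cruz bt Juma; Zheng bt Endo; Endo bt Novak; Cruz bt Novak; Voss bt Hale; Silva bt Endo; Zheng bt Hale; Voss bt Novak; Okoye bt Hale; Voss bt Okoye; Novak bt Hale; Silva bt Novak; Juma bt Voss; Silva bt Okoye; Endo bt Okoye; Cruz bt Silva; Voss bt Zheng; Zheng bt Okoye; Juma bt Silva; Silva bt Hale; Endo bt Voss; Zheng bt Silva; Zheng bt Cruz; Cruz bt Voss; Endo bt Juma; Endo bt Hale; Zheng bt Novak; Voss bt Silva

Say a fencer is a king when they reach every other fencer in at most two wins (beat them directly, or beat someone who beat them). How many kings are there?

4

Zheng reaches everyone (king).
Silva cannot reach Zheng in two steps.
Hale cannot reach Zheng, Silva, Cruz, Voss, Juma, Novak, Okoye, Endo in two steps.
Cruz reaches everyone (king).
Voss reaches everyone (king).
Juma cannot reach Cruz in two steps.
Novak cannot reach Zheng, Cruz, Endo in two steps.
Okoye cannot reach Zheng, Silva, Cruz, Voss, Endo in two steps.
Endo reaches everyone (king).
Kings: Zheng, Cruz, Voss, Endo — 4.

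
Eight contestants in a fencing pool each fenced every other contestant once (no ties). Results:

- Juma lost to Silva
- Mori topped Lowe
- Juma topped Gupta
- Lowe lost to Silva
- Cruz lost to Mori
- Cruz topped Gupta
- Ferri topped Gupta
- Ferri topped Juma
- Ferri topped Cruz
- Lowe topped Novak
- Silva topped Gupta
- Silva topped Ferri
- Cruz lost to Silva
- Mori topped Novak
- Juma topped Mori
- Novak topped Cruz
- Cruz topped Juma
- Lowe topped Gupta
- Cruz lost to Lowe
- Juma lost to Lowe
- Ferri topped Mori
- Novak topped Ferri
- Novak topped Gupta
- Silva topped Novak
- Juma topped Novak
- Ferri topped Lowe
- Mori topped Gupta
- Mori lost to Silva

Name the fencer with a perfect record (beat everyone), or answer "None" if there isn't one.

Silva

Silva has 7 wins out of 7 opponents — a perfect record.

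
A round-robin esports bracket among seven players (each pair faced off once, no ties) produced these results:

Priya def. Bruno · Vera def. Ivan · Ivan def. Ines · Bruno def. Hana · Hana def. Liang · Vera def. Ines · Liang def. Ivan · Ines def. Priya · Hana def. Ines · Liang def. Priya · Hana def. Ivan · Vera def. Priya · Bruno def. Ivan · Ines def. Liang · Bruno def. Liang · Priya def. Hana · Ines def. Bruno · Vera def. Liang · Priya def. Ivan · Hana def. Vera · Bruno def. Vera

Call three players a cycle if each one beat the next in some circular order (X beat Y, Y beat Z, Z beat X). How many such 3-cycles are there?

10

Win totals: Hana 4, Priya 3, Liang 2, Ines 3, Ivan 1, Bruno 4, Vera 4.
A player with w wins dominates both others in C(w,2) triples; summing gives 6 + 3 + 1 + 3 + 0 + 6 + 6 = 25 transitive triples.
Total triples C(7,3) = 35, so cyclic triples = 35 − 25 = 10.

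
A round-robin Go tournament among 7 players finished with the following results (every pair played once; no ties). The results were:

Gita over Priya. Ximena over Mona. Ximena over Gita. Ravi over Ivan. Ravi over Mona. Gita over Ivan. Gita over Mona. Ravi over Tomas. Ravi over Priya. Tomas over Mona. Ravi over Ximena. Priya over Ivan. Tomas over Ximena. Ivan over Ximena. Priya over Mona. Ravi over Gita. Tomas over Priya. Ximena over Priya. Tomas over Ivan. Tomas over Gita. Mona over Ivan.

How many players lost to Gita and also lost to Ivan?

0

Gita beat: Mona, Priya, Ivan.
Ivan beat: Ximena.
No one was beaten by both.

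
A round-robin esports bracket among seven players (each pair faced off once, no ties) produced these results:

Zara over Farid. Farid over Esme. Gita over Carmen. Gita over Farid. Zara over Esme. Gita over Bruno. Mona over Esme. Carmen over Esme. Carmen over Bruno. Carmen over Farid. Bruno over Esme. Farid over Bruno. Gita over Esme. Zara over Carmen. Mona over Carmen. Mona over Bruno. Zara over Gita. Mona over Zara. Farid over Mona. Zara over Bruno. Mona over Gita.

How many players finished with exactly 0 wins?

Win totals: Zara 5, Mona 5, Gita 4, Esme 0, Carmen 3, Bruno 1, Farid 3.
Exactly 0: Esme — 1 player.

1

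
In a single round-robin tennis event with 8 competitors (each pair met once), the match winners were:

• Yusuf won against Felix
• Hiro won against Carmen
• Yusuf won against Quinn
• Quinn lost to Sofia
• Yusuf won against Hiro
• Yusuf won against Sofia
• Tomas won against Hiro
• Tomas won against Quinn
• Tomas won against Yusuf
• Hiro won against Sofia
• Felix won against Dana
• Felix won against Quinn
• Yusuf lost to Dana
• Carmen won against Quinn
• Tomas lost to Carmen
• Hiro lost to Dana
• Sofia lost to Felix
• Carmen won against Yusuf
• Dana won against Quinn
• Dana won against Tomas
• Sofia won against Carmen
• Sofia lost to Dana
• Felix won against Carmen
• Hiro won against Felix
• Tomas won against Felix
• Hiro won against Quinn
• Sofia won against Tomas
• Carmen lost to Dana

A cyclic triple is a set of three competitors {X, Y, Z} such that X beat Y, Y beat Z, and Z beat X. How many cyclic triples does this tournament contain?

Win totals: Carmen 3, Quinn 0, Tomas 4, Dana 6, Hiro 4, Yusuf 4, Felix 4, Sofia 3.
A competitor with w wins dominates both others in C(w,2) triples; summing gives 3 + 0 + 6 + 15 + 6 + 6 + 6 + 3 = 45 transitive triples.
Total triples C(8,3) = 56, so cyclic triples = 56 − 45 = 11.

11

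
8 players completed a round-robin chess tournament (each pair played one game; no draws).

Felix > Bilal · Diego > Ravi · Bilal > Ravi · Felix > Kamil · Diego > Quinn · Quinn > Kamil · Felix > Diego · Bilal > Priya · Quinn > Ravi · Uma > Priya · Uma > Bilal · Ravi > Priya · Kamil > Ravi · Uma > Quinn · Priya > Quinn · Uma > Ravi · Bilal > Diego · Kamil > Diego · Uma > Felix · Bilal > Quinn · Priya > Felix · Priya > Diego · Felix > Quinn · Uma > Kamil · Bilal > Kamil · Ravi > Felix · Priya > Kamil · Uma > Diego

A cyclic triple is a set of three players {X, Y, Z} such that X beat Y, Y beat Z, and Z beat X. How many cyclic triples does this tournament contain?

Win totals: Felix 4, Kamil 2, Priya 4, Ravi 2, Diego 2, Bilal 5, Uma 7, Quinn 2.
A player with w wins dominates both others in C(w,2) triples; summing gives 6 + 1 + 6 + 1 + 1 + 10 + 21 + 1 = 47 transitive triples.
Total triples C(8,3) = 56, so cyclic triples = 56 − 47 = 9.

9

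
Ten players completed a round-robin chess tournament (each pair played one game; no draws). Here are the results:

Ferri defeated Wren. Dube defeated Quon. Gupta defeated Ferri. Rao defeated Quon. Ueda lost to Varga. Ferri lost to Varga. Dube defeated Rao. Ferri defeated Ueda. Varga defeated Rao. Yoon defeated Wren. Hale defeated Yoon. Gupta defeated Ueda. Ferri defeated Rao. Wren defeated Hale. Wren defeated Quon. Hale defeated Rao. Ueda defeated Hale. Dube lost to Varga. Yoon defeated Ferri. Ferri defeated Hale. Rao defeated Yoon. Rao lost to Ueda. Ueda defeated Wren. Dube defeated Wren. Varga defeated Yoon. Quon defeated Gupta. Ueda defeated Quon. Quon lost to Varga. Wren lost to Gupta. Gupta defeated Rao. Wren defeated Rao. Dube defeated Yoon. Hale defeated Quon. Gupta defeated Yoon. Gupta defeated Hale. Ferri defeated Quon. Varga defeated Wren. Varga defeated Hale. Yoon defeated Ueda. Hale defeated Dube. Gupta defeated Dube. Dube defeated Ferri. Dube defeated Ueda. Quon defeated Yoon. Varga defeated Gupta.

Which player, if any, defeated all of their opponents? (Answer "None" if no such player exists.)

Varga has 9 wins out of 9 opponents — a perfect record.

Varga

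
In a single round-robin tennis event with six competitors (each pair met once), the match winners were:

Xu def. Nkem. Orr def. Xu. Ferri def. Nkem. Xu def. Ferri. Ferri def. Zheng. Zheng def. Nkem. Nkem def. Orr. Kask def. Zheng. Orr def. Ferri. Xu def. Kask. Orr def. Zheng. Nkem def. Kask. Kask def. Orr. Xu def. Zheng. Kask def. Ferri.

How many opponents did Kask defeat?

3

Kask's results: beat Zheng, Ferri, Orr; lost to Xu, Nkem.
That is 3 wins.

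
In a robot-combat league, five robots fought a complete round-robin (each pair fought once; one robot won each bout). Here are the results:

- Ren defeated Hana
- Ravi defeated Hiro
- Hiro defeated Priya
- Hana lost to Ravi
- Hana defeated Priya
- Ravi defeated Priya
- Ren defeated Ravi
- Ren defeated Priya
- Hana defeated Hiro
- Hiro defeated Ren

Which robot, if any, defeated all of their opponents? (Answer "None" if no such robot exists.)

None

Highest win total is Ren with 3 (out of 4 possible).
Ren lost to Hiro, so no robot went undefeated.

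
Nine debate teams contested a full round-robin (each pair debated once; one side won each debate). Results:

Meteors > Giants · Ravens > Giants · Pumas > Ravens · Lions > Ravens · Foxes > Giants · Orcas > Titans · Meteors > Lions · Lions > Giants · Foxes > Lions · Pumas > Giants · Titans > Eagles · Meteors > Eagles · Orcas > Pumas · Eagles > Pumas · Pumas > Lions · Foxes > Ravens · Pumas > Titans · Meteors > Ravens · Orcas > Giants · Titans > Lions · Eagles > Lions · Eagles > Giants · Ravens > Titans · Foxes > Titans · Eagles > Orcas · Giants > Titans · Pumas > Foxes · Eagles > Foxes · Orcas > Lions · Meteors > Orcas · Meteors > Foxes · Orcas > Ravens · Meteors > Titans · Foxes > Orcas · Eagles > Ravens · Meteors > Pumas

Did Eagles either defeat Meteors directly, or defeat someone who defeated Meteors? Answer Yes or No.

No

Eagles did not beat Meteors directly.
Eagles beat Ravens, Giants, Orcas, Foxes, Lions, Pumas, but each of them lost to Meteors. No two-step path.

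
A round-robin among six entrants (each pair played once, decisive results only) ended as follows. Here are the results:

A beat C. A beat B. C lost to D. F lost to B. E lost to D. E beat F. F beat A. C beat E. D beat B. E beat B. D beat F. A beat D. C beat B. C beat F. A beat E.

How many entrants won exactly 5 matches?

0

Win totals: A 4, B 1, C 3, D 4, E 2, F 1.
No entrant has exactly 5 wins.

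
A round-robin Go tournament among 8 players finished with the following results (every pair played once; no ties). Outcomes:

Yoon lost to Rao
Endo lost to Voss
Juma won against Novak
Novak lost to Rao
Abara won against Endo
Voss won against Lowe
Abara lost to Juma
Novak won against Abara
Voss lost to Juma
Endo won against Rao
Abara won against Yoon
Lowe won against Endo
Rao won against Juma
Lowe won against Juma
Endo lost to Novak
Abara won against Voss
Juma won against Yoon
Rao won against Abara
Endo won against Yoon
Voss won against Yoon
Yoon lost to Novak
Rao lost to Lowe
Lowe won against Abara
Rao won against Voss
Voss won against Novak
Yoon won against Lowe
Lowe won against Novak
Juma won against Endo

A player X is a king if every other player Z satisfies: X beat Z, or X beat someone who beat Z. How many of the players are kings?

Novak cannot reach Juma in two steps.
Endo reaches everyone (king).
Voss reaches everyone (king).
Lowe reaches everyone (king).
Yoon cannot reach Voss in two steps.
Abara cannot reach Juma in two steps.
Juma reaches everyone (king).
Rao reaches everyone (king).
Kings: Endo, Voss, Lowe, Juma, Rao — 5.

5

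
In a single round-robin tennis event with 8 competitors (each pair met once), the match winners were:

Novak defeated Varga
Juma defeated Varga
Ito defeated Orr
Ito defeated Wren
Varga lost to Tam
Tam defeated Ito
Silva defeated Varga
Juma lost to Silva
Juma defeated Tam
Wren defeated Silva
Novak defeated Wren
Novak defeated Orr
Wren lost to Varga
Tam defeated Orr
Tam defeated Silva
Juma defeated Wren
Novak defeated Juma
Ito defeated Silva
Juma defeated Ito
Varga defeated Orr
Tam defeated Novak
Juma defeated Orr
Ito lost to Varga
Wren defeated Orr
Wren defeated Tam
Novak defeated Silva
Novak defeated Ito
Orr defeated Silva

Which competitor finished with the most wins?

Win totals: Juma 5, Wren 3, Varga 3, Ito 3, Novak 6, Tam 5, Silva 2, Orr 1.
Novak leads with 6 wins (next highest: 5).

Novak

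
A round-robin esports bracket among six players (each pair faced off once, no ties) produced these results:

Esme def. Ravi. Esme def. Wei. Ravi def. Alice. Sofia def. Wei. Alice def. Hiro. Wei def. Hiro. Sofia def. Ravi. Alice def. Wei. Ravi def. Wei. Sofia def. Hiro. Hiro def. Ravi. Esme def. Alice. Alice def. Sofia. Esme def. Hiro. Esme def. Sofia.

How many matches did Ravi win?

Ravi's results: beat Wei, Alice; lost to Esme, Sofia, Hiro.
That is 2 wins.

2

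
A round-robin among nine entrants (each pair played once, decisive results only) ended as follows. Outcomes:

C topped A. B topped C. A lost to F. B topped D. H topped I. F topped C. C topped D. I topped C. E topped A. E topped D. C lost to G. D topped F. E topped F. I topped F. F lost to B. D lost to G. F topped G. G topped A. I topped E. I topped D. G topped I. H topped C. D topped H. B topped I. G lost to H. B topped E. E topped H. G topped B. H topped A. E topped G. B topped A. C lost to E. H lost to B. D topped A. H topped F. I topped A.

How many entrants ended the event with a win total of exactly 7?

1

Win totals: A 0, B 7, C 2, D 3, E 6, F 3, G 5, H 5, I 5.
Exactly 7: B — 1 entrant.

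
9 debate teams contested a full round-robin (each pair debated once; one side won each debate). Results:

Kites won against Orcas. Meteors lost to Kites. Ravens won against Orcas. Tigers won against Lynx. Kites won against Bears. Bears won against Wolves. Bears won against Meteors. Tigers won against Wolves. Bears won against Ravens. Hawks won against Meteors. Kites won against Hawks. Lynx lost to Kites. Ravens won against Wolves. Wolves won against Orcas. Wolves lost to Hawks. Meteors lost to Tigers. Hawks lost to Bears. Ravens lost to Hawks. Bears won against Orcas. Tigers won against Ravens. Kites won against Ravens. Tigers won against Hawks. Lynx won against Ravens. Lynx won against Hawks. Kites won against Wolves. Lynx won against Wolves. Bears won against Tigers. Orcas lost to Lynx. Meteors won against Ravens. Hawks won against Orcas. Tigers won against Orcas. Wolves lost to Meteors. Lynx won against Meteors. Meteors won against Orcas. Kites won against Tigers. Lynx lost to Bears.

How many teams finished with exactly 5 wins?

1

Win totals: Ravens 2, Lynx 5, Kites 8, Bears 7, Orcas 0, Wolves 1, Tigers 6, Meteors 3, Hawks 4.
Exactly 5: Lynx — 1 team.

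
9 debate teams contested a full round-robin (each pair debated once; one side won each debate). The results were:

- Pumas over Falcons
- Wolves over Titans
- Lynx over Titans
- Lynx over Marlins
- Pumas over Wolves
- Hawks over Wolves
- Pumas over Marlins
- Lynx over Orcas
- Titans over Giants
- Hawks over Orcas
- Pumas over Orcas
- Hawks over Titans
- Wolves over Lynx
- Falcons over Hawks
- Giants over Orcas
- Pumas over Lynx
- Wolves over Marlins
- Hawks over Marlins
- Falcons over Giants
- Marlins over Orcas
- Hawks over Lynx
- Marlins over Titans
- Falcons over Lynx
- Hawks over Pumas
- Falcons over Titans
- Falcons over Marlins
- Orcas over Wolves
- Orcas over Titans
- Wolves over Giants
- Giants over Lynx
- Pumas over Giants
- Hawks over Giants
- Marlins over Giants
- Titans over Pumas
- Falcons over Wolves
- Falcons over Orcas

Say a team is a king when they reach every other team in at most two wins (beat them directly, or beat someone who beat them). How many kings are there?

Titans cannot reach Hawks in two steps.
Orcas cannot reach Hawks, Falcons in two steps.
Pumas reaches everyone (king).
Marlins cannot reach Hawks, Falcons in two steps.
Wolves cannot reach Hawks, Falcons in two steps.
Hawks reaches everyone (king).
Lynx cannot reach Hawks, Falcons in two steps.
Giants cannot reach Pumas, Hawks, Falcons in two steps.
Falcons reaches everyone (king).
Kings: Pumas, Hawks, Falcons — 3.

3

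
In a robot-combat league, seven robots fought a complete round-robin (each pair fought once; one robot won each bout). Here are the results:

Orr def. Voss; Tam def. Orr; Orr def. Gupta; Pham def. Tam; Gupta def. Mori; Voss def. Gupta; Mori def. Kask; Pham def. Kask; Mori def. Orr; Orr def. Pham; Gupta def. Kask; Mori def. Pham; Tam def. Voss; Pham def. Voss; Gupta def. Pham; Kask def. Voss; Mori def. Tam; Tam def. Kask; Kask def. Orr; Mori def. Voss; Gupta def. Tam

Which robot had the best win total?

Win totals: Tam 3, Orr 3, Voss 1, Kask 2, Gupta 4, Mori 5, Pham 3.
Mori leads with 5 wins (next highest: 4).

Mori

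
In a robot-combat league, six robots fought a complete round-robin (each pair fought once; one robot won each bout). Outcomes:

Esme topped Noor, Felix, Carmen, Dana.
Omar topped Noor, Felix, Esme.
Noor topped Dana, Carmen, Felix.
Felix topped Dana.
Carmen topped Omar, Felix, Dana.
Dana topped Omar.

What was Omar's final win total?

3

Omar's results: beat Felix, Esme, Noor; lost to Carmen, Dana.
That is 3 wins.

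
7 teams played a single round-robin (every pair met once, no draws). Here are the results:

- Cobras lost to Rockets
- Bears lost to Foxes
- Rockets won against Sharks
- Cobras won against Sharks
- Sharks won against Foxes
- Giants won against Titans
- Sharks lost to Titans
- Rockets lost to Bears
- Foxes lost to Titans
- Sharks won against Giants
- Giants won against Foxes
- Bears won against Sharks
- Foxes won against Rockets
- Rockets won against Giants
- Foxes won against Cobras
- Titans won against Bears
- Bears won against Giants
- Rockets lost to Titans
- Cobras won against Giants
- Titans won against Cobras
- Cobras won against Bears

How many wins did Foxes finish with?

3

Foxes' results: beat Rockets, Bears, Cobras; lost to Titans, Giants, Sharks.
That is 3 wins.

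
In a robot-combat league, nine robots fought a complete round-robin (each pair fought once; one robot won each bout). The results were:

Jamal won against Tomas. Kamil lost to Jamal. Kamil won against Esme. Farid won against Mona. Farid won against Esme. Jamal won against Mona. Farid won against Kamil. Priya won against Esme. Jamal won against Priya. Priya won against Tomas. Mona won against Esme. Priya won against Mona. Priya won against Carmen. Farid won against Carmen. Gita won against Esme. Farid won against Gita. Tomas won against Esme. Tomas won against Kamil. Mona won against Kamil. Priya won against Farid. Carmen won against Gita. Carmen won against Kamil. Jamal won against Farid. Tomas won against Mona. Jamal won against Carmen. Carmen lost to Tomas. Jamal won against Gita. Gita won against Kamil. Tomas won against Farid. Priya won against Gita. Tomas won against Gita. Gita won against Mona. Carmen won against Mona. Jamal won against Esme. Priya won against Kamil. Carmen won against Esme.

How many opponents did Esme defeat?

Esme's results: beat no one; lost to Jamal, Gita, Priya, Tomas, Mona, Kamil, Carmen, Farid.
That is 0 wins.

0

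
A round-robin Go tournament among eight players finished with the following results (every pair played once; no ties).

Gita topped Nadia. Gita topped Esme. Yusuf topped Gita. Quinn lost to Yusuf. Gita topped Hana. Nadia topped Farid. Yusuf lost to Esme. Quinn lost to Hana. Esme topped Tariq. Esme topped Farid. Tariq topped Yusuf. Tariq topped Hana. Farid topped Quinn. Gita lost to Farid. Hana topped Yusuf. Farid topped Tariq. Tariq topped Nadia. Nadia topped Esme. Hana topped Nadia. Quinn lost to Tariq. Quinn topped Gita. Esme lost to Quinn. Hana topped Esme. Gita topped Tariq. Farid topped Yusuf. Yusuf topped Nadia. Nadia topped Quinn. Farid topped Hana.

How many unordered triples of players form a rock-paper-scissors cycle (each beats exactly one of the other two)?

18

Win totals: Quinn 2, Tariq 4, Gita 4, Hana 4, Esme 3, Nadia 3, Yusuf 3, Farid 5.
A player with w wins dominates both others in C(w,2) triples; summing gives 1 + 6 + 6 + 6 + 3 + 3 + 3 + 10 = 38 transitive triples.
Total triples C(8,3) = 56, so cyclic triples = 56 − 38 = 18.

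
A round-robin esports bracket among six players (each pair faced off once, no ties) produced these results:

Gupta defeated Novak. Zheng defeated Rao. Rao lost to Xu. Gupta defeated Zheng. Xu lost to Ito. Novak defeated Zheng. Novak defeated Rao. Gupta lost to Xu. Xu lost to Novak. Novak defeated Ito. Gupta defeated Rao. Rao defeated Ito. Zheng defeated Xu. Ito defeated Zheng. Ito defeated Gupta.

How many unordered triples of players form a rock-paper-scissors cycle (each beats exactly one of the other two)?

Win totals: Rao 1, Ito 3, Gupta 3, Novak 4, Zheng 2, Xu 2.
A player with w wins dominates both others in C(w,2) triples; summing gives 0 + 3 + 3 + 6 + 1 + 1 = 14 transitive triples.
Total triples C(6,3) = 20, so cyclic triples = 20 − 14 = 6.

6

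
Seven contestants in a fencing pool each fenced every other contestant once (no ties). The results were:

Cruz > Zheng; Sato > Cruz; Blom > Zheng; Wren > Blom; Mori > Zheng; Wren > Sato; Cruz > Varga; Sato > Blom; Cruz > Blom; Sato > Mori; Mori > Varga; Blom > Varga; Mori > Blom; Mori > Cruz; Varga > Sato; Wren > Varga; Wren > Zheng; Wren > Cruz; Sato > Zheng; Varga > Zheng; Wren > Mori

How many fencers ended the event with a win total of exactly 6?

1

Win totals: Sato 4, Mori 4, Varga 2, Blom 2, Wren 6, Cruz 3, Zheng 0.
Exactly 6: Wren — 1 fencer.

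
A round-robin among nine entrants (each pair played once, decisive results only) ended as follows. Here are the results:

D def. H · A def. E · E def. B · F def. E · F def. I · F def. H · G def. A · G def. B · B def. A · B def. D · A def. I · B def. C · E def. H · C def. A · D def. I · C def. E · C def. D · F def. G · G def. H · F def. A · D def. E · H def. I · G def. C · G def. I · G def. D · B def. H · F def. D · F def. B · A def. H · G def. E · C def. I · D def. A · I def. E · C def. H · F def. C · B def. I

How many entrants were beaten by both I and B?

0

I beat: E.
B beat: A, C, D, H, I.
No one was beaten by both.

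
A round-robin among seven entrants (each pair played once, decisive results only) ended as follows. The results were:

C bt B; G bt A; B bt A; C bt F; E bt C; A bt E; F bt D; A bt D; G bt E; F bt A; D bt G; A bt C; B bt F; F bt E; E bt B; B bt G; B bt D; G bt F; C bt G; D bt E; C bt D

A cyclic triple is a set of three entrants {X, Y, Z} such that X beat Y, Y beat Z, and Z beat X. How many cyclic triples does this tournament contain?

12

Win totals: A 3, B 4, C 4, D 2, E 2, F 3, G 3.
An entrant with w wins dominates both others in C(w,2) triples; summing gives 3 + 6 + 6 + 1 + 1 + 3 + 3 = 23 transitive triples.
Total triples C(7,3) = 35, so cyclic triples = 35 − 23 = 12.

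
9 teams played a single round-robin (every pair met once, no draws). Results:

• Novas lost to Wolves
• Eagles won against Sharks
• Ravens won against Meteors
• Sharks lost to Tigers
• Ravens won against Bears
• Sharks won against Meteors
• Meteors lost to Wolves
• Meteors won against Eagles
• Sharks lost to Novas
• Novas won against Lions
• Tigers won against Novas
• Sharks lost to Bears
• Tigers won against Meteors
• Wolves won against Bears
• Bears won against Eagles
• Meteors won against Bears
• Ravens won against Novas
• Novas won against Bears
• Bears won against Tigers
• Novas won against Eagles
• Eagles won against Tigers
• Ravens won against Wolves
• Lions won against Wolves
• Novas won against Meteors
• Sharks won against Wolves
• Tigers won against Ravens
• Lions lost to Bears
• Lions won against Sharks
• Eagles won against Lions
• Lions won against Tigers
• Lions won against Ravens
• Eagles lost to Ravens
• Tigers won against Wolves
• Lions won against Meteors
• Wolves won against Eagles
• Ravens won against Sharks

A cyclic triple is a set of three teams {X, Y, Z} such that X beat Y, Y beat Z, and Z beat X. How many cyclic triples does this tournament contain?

Win totals: Bears 4, Meteors 2, Ravens 6, Lions 5, Novas 5, Tigers 5, Wolves 4, Sharks 2, Eagles 3.
A team with w wins dominates both others in C(w,2) triples; summing gives 6 + 1 + 15 + 10 + 10 + 10 + 6 + 1 + 3 = 62 transitive triples.
Total triples C(9,3) = 84, so cyclic triples = 84 − 62 = 22.

22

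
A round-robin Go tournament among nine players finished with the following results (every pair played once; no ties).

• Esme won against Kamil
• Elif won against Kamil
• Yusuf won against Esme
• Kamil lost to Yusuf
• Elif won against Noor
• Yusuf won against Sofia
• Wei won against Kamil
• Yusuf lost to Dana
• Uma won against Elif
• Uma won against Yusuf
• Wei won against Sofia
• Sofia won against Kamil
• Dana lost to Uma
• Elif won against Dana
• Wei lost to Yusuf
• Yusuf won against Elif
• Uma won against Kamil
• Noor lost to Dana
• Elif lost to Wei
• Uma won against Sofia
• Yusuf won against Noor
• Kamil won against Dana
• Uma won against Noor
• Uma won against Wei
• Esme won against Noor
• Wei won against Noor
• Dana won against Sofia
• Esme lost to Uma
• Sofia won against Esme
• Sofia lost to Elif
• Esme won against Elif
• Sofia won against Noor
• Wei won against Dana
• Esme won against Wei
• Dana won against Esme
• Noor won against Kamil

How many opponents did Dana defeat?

Dana's results: beat Sofia, Yusuf, Noor, Esme; lost to Elif, Kamil, Uma, Wei.
That is 4 wins.

4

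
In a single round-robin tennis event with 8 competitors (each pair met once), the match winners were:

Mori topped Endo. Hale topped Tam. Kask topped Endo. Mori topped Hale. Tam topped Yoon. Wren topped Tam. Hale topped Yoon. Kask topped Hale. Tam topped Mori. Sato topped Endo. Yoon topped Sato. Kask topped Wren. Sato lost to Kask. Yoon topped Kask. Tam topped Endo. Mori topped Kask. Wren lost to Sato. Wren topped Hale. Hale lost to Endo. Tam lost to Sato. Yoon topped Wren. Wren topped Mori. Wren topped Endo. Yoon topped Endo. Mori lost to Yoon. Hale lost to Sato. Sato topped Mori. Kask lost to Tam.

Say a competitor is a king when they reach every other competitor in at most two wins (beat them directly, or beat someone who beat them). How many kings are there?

6

Kask reaches everyone (king).
Mori reaches everyone (king).
Yoon reaches everyone (king).
Wren cannot reach Sato in two steps.
Hale reaches everyone (king).
Sato reaches everyone (king).
Tam reaches everyone (king).
Endo cannot reach Kask, Mori, Wren, Sato in two steps.
Kings: Kask, Mori, Yoon, Hale, Sato, Tam — 6.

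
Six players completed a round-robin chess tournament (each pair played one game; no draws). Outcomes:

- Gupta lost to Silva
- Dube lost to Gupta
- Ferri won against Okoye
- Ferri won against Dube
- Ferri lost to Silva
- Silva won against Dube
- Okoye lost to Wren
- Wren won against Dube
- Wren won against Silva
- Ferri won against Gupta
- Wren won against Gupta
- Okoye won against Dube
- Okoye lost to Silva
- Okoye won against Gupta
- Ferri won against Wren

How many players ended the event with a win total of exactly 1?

Win totals: Silva 4, Wren 4, Dube 0, Gupta 1, Okoye 2, Ferri 4.
Exactly 1: Gupta — 1 player.

1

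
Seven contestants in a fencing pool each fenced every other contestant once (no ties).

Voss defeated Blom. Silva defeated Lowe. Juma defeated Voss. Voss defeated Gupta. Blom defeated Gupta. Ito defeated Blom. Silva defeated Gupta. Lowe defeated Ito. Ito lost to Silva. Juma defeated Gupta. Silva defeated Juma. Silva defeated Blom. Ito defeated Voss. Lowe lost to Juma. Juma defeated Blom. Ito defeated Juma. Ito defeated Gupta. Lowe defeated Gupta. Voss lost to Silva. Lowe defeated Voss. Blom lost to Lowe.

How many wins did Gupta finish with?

0

Gupta's results: beat no one; lost to Voss, Blom, Silva, Ito, Lowe, Juma.
That is 0 wins.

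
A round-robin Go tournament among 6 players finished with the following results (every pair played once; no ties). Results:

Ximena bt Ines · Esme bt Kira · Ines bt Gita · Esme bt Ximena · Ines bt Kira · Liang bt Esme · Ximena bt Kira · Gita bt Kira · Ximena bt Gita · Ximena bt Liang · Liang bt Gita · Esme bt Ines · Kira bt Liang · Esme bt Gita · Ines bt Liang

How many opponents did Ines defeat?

3

Ines' results: beat Liang, Kira, Gita; lost to Esme, Ximena.
That is 3 wins.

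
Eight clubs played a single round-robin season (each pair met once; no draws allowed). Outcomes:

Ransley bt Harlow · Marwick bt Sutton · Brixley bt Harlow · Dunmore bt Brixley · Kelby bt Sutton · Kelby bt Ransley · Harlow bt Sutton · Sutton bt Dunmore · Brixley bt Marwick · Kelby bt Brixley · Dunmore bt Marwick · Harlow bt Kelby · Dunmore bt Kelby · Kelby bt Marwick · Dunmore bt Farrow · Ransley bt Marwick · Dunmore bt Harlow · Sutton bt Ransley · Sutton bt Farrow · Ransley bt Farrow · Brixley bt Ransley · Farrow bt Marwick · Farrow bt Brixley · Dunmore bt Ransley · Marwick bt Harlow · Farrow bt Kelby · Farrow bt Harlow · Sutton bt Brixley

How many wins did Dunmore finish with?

Dunmore's results: beat Harlow, Marwick, Farrow, Kelby, Ransley, Brixley; lost to Sutton.
That is 6 wins.

6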